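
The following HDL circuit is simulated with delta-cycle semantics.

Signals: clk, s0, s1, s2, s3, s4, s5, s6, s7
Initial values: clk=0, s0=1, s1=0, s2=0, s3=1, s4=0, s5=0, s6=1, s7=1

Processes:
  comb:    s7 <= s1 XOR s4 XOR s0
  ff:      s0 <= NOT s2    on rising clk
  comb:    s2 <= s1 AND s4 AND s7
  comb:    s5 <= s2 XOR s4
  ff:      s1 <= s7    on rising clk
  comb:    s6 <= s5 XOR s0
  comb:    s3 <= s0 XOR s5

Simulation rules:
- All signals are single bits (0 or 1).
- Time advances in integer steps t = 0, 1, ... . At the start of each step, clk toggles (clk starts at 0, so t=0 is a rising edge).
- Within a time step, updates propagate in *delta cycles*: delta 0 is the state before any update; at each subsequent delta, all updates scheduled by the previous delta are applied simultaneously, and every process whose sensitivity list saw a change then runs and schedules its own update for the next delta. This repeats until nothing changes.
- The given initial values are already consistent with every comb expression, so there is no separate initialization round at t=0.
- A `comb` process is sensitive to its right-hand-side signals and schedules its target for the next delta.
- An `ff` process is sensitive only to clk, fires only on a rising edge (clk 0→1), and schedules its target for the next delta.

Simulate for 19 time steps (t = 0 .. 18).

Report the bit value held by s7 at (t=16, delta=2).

1

t=0 Δ0: s1=0 s5=0 s3=1 s4=0 s7=1 clk=0 s2=0 s0=1 s6=1
  Δ1: clk:0→1
  Δ2: s1:0→1
  Δ3: s7:1→0
  (3Δ to stable)
t=1 Δ0: s1=1 s5=0 s3=1 s4=0 s7=0 clk=1 s2=0 s0=1 s6=1
  Δ1: clk:1→0
  (1Δ to stable)
t=2 Δ0: s1=1 s5=0 s3=1 s4=0 s7=0 clk=0 s2=0 s0=1 s6=1
  Δ1: clk:0→1
  Δ2: s1:1→0
  Δ3: s7:0→1
  (3Δ to stable)
t=3 Δ0: s1=0 s5=0 s3=1 s4=0 s7=1 clk=1 s2=0 s0=1 s6=1
  Δ1: clk:1→0
  (1Δ to stable)
t=4 Δ0: s1=0 s5=0 s3=1 s4=0 s7=1 clk=0 s2=0 s0=1 s6=1
  Δ1: clk:0→1
  Δ2: s1:0→1
  Δ3: s7:1→0
  (3Δ to stable)
t=5 Δ0: s1=1 s5=0 s3=1 s4=0 s7=0 clk=1 s2=0 s0=1 s6=1
  Δ1: clk:1→0
  (1Δ to stable)
t=6 Δ0: s1=1 s5=0 s3=1 s4=0 s7=0 clk=0 s2=0 s0=1 s6=1
  Δ1: clk:0→1
  Δ2: s1:1→0
  Δ3: s7:0→1
  (3Δ to stable)
t=7 Δ0: s1=0 s5=0 s3=1 s4=0 s7=1 clk=1 s2=0 s0=1 s6=1
  Δ1: clk:1→0
  (1Δ to stable)
t=8 Δ0: s1=0 s5=0 s3=1 s4=0 s7=1 clk=0 s2=0 s0=1 s6=1
  Δ1: clk:0→1
  Δ2: s1:0→1
  Δ3: s7:1→0
  (3Δ to stable)
t=9 Δ0: s1=1 s5=0 s3=1 s4=0 s7=0 clk=1 s2=0 s0=1 s6=1
  Δ1: clk:1→0
  (1Δ to stable)
t=10 Δ0: s1=1 s5=0 s3=1 s4=0 s7=0 clk=0 s2=0 s0=1 s6=1
  Δ1: clk:0→1
  Δ2: s1:1→0
  Δ3: s7:0→1
  (3Δ to stable)
t=11 Δ0: s1=0 s5=0 s3=1 s4=0 s7=1 clk=1 s2=0 s0=1 s6=1
  Δ1: clk:1→0
  (1Δ to stable)
t=12 Δ0: s1=0 s5=0 s3=1 s4=0 s7=1 clk=0 s2=0 s0=1 s6=1
  Δ1: clk:0→1
  Δ2: s1:0→1
  Δ3: s7:1→0
  (3Δ to stable)
t=13 Δ0: s1=1 s5=0 s3=1 s4=0 s7=0 clk=1 s2=0 s0=1 s6=1
  Δ1: clk:1→0
  (1Δ to stable)
t=14 Δ0: s1=1 s5=0 s3=1 s4=0 s7=0 clk=0 s2=0 s0=1 s6=1
  Δ1: clk:0→1
  Δ2: s1:1→0
  Δ3: s7:0→1
  (3Δ to stable)
t=15 Δ0: s1=0 s5=0 s3=1 s4=0 s7=1 clk=1 s2=0 s0=1 s6=1
  Δ1: clk:1→0
  (1Δ to stable)
t=16 Δ0: s1=0 s5=0 s3=1 s4=0 s7=1 clk=0 s2=0 s0=1 s6=1
  Δ1: clk:0→1
  Δ2: s1:0→1
  Δ3: s7:1→0
  (3Δ to stable)
t=17 Δ0: s1=1 s5=0 s3=1 s4=0 s7=0 clk=1 s2=0 s0=1 s6=1
  Δ1: clk:1→0
  (1Δ to stable)
t=18 Δ0: s1=1 s5=0 s3=1 s4=0 s7=0 clk=0 s2=0 s0=1 s6=1
  Δ1: clk:0→1
  Δ2: s1:1→0
  Δ3: s7:0→1
  (3Δ to stable)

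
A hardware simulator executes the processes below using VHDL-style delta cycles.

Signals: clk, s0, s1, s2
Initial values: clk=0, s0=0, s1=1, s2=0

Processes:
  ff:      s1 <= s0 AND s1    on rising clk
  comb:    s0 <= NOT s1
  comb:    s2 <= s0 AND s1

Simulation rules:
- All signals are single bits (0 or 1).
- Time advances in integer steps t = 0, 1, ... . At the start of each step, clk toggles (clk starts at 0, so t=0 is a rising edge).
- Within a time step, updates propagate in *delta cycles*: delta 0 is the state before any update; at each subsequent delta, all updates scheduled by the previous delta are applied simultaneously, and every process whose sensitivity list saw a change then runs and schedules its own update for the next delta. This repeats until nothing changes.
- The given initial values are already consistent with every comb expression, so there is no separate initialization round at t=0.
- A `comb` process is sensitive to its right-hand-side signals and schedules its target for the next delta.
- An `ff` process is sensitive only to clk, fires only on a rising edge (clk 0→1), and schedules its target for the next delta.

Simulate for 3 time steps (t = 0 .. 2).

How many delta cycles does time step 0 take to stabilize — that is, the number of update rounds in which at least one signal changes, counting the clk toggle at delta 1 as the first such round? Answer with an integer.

3

[bits: s0,clk,s1,s2]
t=0: Δ0=0010 Δ1=0110 Δ2=0100 Δ3=1100 | 3Δ
t=1: Δ0=1100 Δ1=1000 | 1Δ
t=2: Δ0=1000 Δ1=1100 | 1Δ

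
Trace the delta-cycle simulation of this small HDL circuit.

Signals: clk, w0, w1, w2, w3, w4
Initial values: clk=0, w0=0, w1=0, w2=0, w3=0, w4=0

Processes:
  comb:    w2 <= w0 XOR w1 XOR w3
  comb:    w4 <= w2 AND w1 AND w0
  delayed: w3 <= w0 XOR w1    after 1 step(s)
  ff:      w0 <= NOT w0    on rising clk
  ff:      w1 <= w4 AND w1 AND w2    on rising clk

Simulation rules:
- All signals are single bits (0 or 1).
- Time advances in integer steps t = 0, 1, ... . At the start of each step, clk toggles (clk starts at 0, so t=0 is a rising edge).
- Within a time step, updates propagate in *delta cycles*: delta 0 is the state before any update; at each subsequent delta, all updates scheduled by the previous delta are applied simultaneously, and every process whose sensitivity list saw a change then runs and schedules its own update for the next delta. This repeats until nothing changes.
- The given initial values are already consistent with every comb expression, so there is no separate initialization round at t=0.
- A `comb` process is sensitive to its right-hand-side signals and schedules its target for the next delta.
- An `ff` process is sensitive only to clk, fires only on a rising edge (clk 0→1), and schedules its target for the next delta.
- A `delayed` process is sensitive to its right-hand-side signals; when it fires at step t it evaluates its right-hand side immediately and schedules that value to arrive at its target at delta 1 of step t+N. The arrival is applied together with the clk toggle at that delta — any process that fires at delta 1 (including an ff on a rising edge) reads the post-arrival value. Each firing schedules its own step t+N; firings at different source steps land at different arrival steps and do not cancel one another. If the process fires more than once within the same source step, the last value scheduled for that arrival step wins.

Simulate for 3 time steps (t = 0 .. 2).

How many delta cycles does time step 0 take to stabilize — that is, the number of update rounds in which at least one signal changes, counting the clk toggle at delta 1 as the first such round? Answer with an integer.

t=0 Δ0: w1=0 w3=0 w0=0 clk=0 w4=0 w2=0
  Δ1: clk:0→1
  Δ2: w0:0→1
  Δ3: w2:0→1
  (3Δ to stable)
t=1 Δ0: w1=0 w3=0 w0=1 clk=1 w4=0 w2=1
  Δ1: w3:0→1, clk:1→0
  Δ2: w2:1→0
  (2Δ to stable)
t=2 Δ0: w1=0 w3=1 w0=1 clk=0 w4=0 w2=0
  Δ1: clk:0→1
  Δ2: w0:1→0
  Δ3: w2:0→1
  (3Δ to stable)

3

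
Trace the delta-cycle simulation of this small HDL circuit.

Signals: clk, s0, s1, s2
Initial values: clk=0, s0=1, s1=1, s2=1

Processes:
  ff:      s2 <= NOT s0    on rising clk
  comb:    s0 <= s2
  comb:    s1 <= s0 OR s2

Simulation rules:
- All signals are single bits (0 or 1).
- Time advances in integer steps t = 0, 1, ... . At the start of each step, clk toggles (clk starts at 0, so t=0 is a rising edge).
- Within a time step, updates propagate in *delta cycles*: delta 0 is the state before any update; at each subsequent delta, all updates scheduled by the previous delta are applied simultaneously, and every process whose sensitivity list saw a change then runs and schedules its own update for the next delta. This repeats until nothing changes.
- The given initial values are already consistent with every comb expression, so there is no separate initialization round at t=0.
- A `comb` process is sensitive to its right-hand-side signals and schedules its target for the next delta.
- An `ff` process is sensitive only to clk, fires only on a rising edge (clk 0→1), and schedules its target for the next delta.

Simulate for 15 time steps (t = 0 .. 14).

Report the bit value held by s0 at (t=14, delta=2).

0

t=0 Δ0: s0=1 s1=1 s2=1 clk=0
  Δ1: clk:0→1
  Δ2: s2:1→0
  Δ3: s0:1→0
  Δ4: s1:1→0
  (4Δ to stable)
t=1 Δ0: s0=0 s1=0 s2=0 clk=1
  Δ1: clk:1→0
  (1Δ to stable)
t=2 Δ0: s0=0 s1=0 s2=0 clk=0
  Δ1: clk:0→1
  Δ2: s2:0→1
  Δ3: s0:0→1, s1:0→1
  (3Δ to stable)
t=3 Δ0: s0=1 s1=1 s2=1 clk=1
  Δ1: clk:1→0
  (1Δ to stable)
t=4 Δ0: s0=1 s1=1 s2=1 clk=0
  Δ1: clk:0→1
  Δ2: s2:1→0
  Δ3: s0:1→0
  Δ4: s1:1→0
  (4Δ to stable)
t=5 Δ0: s0=0 s1=0 s2=0 clk=1
  Δ1: clk:1→0
  (1Δ to stable)
t=6 Δ0: s0=0 s1=0 s2=0 clk=0
  Δ1: clk:0→1
  Δ2: s2:0→1
  Δ3: s0:0→1, s1:0→1
  (3Δ to stable)
t=7 Δ0: s0=1 s1=1 s2=1 clk=1
  Δ1: clk:1→0
  (1Δ to stable)
t=8 Δ0: s0=1 s1=1 s2=1 clk=0
  Δ1: clk:0→1
  Δ2: s2:1→0
  Δ3: s0:1→0
  Δ4: s1:1→0
  (4Δ to stable)
t=9 Δ0: s0=0 s1=0 s2=0 clk=1
  Δ1: clk:1→0
  (1Δ to stable)
t=10 Δ0: s0=0 s1=0 s2=0 clk=0
  Δ1: clk:0→1
  Δ2: s2:0→1
  Δ3: s0:0→1, s1:0→1
  (3Δ to stable)
t=11 Δ0: s0=1 s1=1 s2=1 clk=1
  Δ1: clk:1→0
  (1Δ to stable)
t=12 Δ0: s0=1 s1=1 s2=1 clk=0
  Δ1: clk:0→1
  Δ2: s2:1→0
  Δ3: s0:1→0
  Δ4: s1:1→0
  (4Δ to stable)
t=13 Δ0: s0=0 s1=0 s2=0 clk=1
  Δ1: clk:1→0
  (1Δ to stable)
t=14 Δ0: s0=0 s1=0 s2=0 clk=0
  Δ1: clk:0→1
  Δ2: s2:0→1
  Δ3: s0:0→1, s1:0→1
  (3Δ to stable)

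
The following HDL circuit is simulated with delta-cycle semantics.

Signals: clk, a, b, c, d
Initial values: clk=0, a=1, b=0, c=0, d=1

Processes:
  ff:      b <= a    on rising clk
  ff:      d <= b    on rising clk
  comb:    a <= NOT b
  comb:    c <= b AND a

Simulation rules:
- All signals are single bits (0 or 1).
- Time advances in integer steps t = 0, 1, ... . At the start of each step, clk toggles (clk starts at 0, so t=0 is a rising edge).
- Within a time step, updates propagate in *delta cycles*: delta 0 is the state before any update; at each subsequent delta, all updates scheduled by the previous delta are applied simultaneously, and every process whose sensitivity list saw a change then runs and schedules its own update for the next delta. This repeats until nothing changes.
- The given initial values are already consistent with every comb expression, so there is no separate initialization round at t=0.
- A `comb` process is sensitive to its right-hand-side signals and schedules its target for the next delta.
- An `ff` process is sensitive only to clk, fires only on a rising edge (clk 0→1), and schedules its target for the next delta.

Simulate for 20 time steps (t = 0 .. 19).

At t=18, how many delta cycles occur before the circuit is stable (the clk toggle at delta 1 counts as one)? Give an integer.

3

[bits: a,d,c,clk,b]
t=0: Δ0=11000 Δ1=11010 Δ2=10011 Δ3=00111 Δ4=00011 | 4Δ
t=1: Δ0=00011 Δ1=00001 | 1Δ
t=2: Δ0=00001 Δ1=00011 Δ2=01010 Δ3=11010 | 3Δ
t=3: Δ0=11010 Δ1=11000 | 1Δ
t=4: Δ0=11000 Δ1=11010 Δ2=10011 Δ3=00111 Δ4=00011 | 4Δ
t=5: Δ0=00011 Δ1=00001 | 1Δ
t=6: Δ0=00001 Δ1=00011 Δ2=01010 Δ3=11010 | 3Δ
t=7: Δ0=11010 Δ1=11000 | 1Δ
t=8: Δ0=11000 Δ1=11010 Δ2=10011 Δ3=00111 Δ4=00011 | 4Δ
t=9: Δ0=00011 Δ1=00001 | 1Δ
t=10: Δ0=00001 Δ1=00011 Δ2=01010 Δ3=11010 | 3Δ
t=11: Δ0=11010 Δ1=11000 | 1Δ
t=12: Δ0=11000 Δ1=11010 Δ2=10011 Δ3=00111 Δ4=00011 | 4Δ
t=13: Δ0=00011 Δ1=00001 | 1Δ
t=14: Δ0=00001 Δ1=00011 Δ2=01010 Δ3=11010 | 3Δ
t=15: Δ0=11010 Δ1=11000 | 1Δ
t=16: Δ0=11000 Δ1=11010 Δ2=10011 Δ3=00111 Δ4=00011 | 4Δ
t=17: Δ0=00011 Δ1=00001 | 1Δ
t=18: Δ0=00001 Δ1=00011 Δ2=01010 Δ3=11010 | 3Δ
t=19: Δ0=11010 Δ1=11000 | 1Δ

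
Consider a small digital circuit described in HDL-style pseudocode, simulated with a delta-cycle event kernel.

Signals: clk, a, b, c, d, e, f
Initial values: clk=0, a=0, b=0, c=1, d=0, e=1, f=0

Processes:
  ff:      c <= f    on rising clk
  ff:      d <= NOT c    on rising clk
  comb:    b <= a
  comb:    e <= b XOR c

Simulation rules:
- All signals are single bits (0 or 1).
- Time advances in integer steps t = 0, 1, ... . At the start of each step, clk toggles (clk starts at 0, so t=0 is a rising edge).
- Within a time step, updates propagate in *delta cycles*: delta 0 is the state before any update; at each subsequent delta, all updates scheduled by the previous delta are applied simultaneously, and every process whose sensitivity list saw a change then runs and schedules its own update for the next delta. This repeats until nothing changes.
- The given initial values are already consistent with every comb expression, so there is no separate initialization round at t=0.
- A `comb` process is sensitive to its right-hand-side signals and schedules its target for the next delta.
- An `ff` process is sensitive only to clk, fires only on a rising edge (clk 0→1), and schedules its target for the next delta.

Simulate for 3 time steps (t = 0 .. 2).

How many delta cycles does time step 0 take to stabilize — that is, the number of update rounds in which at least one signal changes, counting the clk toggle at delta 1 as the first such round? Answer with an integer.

[bits: f,clk,b,d,a,c,e]
t=0: Δ0=0000011 Δ1=0100011 Δ2=0100001 Δ3=0100000 | 3Δ
t=1: Δ0=0100000 Δ1=0000000 | 1Δ
t=2: Δ0=0000000 Δ1=0100000 Δ2=0101000 | 2Δ

3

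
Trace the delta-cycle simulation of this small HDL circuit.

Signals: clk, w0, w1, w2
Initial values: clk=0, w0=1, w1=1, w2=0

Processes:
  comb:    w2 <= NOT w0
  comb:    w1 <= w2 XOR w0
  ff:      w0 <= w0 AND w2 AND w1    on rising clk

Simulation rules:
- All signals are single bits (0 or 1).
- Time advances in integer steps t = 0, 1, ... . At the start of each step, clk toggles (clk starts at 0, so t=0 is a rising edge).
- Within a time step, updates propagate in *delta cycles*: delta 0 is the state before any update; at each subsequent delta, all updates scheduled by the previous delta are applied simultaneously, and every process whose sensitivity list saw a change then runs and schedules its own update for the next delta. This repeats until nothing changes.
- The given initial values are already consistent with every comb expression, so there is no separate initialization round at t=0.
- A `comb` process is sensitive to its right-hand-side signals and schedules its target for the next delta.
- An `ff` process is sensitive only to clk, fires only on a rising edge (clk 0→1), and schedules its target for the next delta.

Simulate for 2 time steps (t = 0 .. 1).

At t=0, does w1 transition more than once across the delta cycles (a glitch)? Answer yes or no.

yes

t=0 Δ0: clk=0 w1=1 w2=0 w0=1
  Δ1: clk:0→1
  Δ2: w0:1→0
  Δ3: w1:1→0, w2:0→1
  Δ4: w1:0→1
  (4Δ to stable)
t=1 Δ0: clk=1 w1=1 w2=1 w0=0
  Δ1: clk:1→0
  (1Δ to stable)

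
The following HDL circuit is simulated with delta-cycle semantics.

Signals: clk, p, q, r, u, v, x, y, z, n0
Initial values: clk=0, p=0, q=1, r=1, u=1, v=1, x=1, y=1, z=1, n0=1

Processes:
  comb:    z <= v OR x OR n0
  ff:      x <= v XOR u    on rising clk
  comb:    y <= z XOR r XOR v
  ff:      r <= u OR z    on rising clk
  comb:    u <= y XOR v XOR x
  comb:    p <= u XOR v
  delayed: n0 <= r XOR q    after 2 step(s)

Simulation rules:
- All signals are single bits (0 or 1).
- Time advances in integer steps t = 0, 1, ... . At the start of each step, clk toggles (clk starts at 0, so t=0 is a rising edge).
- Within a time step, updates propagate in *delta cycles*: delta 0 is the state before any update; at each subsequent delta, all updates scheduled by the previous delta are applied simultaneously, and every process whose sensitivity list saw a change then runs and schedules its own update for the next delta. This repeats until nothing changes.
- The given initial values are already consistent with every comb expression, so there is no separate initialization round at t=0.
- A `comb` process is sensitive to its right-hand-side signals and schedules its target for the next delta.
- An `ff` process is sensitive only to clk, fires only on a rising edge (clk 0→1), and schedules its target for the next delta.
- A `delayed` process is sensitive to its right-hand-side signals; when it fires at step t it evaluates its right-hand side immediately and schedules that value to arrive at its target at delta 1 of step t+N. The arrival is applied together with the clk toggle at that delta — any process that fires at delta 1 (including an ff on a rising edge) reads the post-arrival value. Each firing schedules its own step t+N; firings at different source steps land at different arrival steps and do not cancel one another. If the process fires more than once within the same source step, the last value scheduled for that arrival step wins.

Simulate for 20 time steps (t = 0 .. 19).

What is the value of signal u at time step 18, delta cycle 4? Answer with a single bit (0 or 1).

1

[bits: n0,r,p,z,clk,y,v,u,q,x]
t=0: Δ0=1101011111 Δ1=1101111111 Δ2=1101111110 Δ3=1101111010 Δ4=1111111010 | 4Δ
t=1: Δ0=1111111010 Δ1=1111011010 | 1Δ
t=2: Δ0=1111011010 Δ1=1111111010 Δ2=1111111011 Δ3=1111111111 Δ4=1101111111 | 4Δ
t=3: Δ0=1101111111 Δ1=1101011111 | 1Δ
t=4: Δ0=1101011111 Δ1=1101111111 Δ2=1101111110 Δ3=1101111010 Δ4=1111111010 | 4Δ
t=5: Δ0=1111111010 Δ1=1111011010 | 1Δ
t=6: Δ0=1111011010 Δ1=1111111010 Δ2=1111111011 Δ3=1111111111 Δ4=1101111111 | 4Δ
t=7: Δ0=1101111111 Δ1=1101011111 | 1Δ
t=8: Δ0=1101011111 Δ1=1101111111 Δ2=1101111110 Δ3=1101111010 Δ4=1111111010 | 4Δ
t=9: Δ0=1111111010 Δ1=1111011010 | 1Δ
t=10: Δ0=1111011010 Δ1=1111111010 Δ2=1111111011 Δ3=1111111111 Δ4=1101111111 | 4Δ
t=11: Δ0=1101111111 Δ1=1101011111 | 1Δ
t=12: Δ0=1101011111 Δ1=1101111111 Δ2=1101111110 Δ3=1101111010 Δ4=1111111010 | 4Δ
t=13: Δ0=1111111010 Δ1=1111011010 | 1Δ
t=14: Δ0=1111011010 Δ1=1111111010 Δ2=1111111011 Δ3=1111111111 Δ4=1101111111 | 4Δ
t=15: Δ0=1101111111 Δ1=1101011111 | 1Δ
t=16: Δ0=1101011111 Δ1=1101111111 Δ2=1101111110 Δ3=1101111010 Δ4=1111111010 | 4Δ
t=17: Δ0=1111111010 Δ1=1111011010 | 1Δ
t=18: Δ0=1111011010 Δ1=1111111010 Δ2=1111111011 Δ3=1111111111 Δ4=1101111111 | 4Δ
t=19: Δ0=1101111111 Δ1=1101011111 | 1Δ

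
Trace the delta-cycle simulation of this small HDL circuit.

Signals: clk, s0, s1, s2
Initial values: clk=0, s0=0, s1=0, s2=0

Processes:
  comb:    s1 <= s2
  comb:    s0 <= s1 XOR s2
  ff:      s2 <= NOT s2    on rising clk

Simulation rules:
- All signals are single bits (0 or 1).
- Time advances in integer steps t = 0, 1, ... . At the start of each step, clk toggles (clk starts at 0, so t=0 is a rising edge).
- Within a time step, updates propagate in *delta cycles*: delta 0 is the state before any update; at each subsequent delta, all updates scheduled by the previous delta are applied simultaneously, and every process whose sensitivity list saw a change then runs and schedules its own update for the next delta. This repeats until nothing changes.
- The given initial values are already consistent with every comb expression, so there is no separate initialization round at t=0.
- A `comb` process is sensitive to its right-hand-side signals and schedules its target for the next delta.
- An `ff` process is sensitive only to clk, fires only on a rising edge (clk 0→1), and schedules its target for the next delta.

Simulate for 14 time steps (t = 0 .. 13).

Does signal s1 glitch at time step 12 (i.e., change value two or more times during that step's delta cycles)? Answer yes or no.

no

t=0 Δ0: s1=0 s0=0 s2=0 clk=0
  Δ1: clk:0→1
  Δ2: s2:0→1
  Δ3: s1:0→1, s0:0→1
  Δ4: s0:1→0
  (4Δ to stable)
t=1 Δ0: s1=1 s0=0 s2=1 clk=1
  Δ1: clk:1→0
  (1Δ to stable)
t=2 Δ0: s1=1 s0=0 s2=1 clk=0
  Δ1: clk:0→1
  Δ2: s2:1→0
  Δ3: s1:1→0, s0:0→1
  Δ4: s0:1→0
  (4Δ to stable)
t=3 Δ0: s1=0 s0=0 s2=0 clk=1
  Δ1: clk:1→0
  (1Δ to stable)
t=4 Δ0: s1=0 s0=0 s2=0 clk=0
  Δ1: clk:0→1
  Δ2: s2:0→1
  Δ3: s1:0→1, s0:0→1
  Δ4: s0:1→0
  (4Δ to stable)
t=5 Δ0: s1=1 s0=0 s2=1 clk=1
  Δ1: clk:1→0
  (1Δ to stable)
t=6 Δ0: s1=1 s0=0 s2=1 clk=0
  Δ1: clk:0→1
  Δ2: s2:1→0
  Δ3: s1:1→0, s0:0→1
  Δ4: s0:1→0
  (4Δ to stable)
t=7 Δ0: s1=0 s0=0 s2=0 clk=1
  Δ1: clk:1→0
  (1Δ to stable)
t=8 Δ0: s1=0 s0=0 s2=0 clk=0
  Δ1: clk:0→1
  Δ2: s2:0→1
  Δ3: s1:0→1, s0:0→1
  Δ4: s0:1→0
  (4Δ to stable)
t=9 Δ0: s1=1 s0=0 s2=1 clk=1
  Δ1: clk:1→0
  (1Δ to stable)
t=10 Δ0: s1=1 s0=0 s2=1 clk=0
  Δ1: clk:0→1
  Δ2: s2:1→0
  Δ3: s1:1→0, s0:0→1
  Δ4: s0:1→0
  (4Δ to stable)
t=11 Δ0: s1=0 s0=0 s2=0 clk=1
  Δ1: clk:1→0
  (1Δ to stable)
t=12 Δ0: s1=0 s0=0 s2=0 clk=0
  Δ1: clk:0→1
  Δ2: s2:0→1
  Δ3: s1:0→1, s0:0→1
  Δ4: s0:1→0
  (4Δ to stable)
t=13 Δ0: s1=1 s0=0 s2=1 clk=1
  Δ1: clk:1→0
  (1Δ to stable)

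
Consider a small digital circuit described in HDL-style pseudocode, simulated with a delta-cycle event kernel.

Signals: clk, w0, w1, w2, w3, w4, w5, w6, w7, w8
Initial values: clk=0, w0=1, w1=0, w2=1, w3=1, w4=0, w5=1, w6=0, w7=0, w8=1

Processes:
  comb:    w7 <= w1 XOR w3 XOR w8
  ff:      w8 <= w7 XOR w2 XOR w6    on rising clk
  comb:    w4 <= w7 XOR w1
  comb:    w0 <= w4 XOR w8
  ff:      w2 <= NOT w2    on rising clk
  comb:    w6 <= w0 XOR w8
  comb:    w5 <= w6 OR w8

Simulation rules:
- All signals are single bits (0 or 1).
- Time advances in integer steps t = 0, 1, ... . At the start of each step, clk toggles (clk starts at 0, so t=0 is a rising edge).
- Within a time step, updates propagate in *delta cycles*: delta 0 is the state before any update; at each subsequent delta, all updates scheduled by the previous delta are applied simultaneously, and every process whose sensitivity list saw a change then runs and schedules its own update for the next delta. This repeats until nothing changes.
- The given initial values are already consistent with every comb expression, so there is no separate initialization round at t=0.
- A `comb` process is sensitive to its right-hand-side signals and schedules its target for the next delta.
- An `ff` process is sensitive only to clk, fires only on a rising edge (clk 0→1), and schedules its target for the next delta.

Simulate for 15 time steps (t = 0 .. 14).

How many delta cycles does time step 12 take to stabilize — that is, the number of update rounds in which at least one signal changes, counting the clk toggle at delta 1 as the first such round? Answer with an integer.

6

t=0 Δ0: w0=1 w1=0 w2=1 w3=1 w7=0 w4=0 clk=0 w5=1 w8=1 w6=0
  Δ1: clk:0→1
  Δ2: w2:1→0
  (2Δ to stable)
t=1 Δ0: w0=1 w1=0 w2=0 w3=1 w7=0 w4=0 clk=1 w5=1 w8=1 w6=0
  Δ1: clk:1→0
  (1Δ to stable)
t=2 Δ0: w0=1 w1=0 w2=0 w3=1 w7=0 w4=0 clk=0 w5=1 w8=1 w6=0
  Δ1: clk:0→1
  Δ2: w2:0→1, w8:1→0
  Δ3: w0:1→0, w7:0→1, w5:1→0, w6:0→1
  Δ4: w4:0→1, w5:0→1, w6:1→0
  Δ5: w0:0→1, w5:1→0
  Δ6: w6:0→1
  Δ7: w5:0→1
  (7Δ to stable)
t=3 Δ0: w0=1 w1=0 w2=1 w3=1 w7=1 w4=1 clk=1 w5=1 w8=0 w6=1
  Δ1: clk:1→0
  (1Δ to stable)
t=4 Δ0: w0=1 w1=0 w2=1 w3=1 w7=1 w4=1 clk=0 w5=1 w8=0 w6=1
  Δ1: clk:0→1
  Δ2: w2:1→0, w8:0→1
  Δ3: w0:1→0, w7:1→0, w6:1→0
  Δ4: w4:1→0, w6:0→1
  Δ5: w0:0→1
  Δ6: w6:1→0
  (6Δ to stable)
t=5 Δ0: w0=1 w1=0 w2=0 w3=1 w7=0 w4=0 clk=1 w5=1 w8=1 w6=0
  Δ1: clk:1→0
  (1Δ to stable)
t=6 Δ0: w0=1 w1=0 w2=0 w3=1 w7=0 w4=0 clk=0 w5=1 w8=1 w6=0
  Δ1: clk:0→1
  Δ2: w2:0→1, w8:1→0
  Δ3: w0:1→0, w7:0→1, w5:1→0, w6:0→1
  Δ4: w4:0→1, w5:0→1, w6:1→0
  Δ5: w0:0→1, w5:1→0
  Δ6: w6:0→1
  Δ7: w5:0→1
  (7Δ to stable)
t=7 Δ0: w0=1 w1=0 w2=1 w3=1 w7=1 w4=1 clk=1 w5=1 w8=0 w6=1
  Δ1: clk:1→0
  (1Δ to stable)
t=8 Δ0: w0=1 w1=0 w2=1 w3=1 w7=1 w4=1 clk=0 w5=1 w8=0 w6=1
  Δ1: clk:0→1
  Δ2: w2:1→0, w8:0→1
  Δ3: w0:1→0, w7:1→0, w6:1→0
  Δ4: w4:1→0, w6:0→1
  Δ5: w0:0→1
  Δ6: w6:1→0
  (6Δ to stable)
t=9 Δ0: w0=1 w1=0 w2=0 w3=1 w7=0 w4=0 clk=1 w5=1 w8=1 w6=0
  Δ1: clk:1→0
  (1Δ to stable)
t=10 Δ0: w0=1 w1=0 w2=0 w3=1 w7=0 w4=0 clk=0 w5=1 w8=1 w6=0
  Δ1: clk:0→1
  Δ2: w2:0→1, w8:1→0
  Δ3: w0:1→0, w7:0→1, w5:1→0, w6:0→1
  Δ4: w4:0→1, w5:0→1, w6:1→0
  Δ5: w0:0→1, w5:1→0
  Δ6: w6:0→1
  Δ7: w5:0→1
  (7Δ to stable)
t=11 Δ0: w0=1 w1=0 w2=1 w3=1 w7=1 w4=1 clk=1 w5=1 w8=0 w6=1
  Δ1: clk:1→0
  (1Δ to stable)
t=12 Δ0: w0=1 w1=0 w2=1 w3=1 w7=1 w4=1 clk=0 w5=1 w8=0 w6=1
  Δ1: clk:0→1
  Δ2: w2:1→0, w8:0→1
  Δ3: w0:1→0, w7:1→0, w6:1→0
  Δ4: w4:1→0, w6:0→1
  Δ5: w0:0→1
  Δ6: w6:1→0
  (6Δ to stable)
t=13 Δ0: w0=1 w1=0 w2=0 w3=1 w7=0 w4=0 clk=1 w5=1 w8=1 w6=0
  Δ1: clk:1→0
  (1Δ to stable)
t=14 Δ0: w0=1 w1=0 w2=0 w3=1 w7=0 w4=0 clk=0 w5=1 w8=1 w6=0
  Δ1: clk:0→1
  Δ2: w2:0→1, w8:1→0
  Δ3: w0:1→0, w7:0→1, w5:1→0, w6:0→1
  Δ4: w4:0→1, w5:0→1, w6:1→0
  Δ5: w0:0→1, w5:1→0
  Δ6: w6:0→1
  Δ7: w5:0→1
  (7Δ to stable)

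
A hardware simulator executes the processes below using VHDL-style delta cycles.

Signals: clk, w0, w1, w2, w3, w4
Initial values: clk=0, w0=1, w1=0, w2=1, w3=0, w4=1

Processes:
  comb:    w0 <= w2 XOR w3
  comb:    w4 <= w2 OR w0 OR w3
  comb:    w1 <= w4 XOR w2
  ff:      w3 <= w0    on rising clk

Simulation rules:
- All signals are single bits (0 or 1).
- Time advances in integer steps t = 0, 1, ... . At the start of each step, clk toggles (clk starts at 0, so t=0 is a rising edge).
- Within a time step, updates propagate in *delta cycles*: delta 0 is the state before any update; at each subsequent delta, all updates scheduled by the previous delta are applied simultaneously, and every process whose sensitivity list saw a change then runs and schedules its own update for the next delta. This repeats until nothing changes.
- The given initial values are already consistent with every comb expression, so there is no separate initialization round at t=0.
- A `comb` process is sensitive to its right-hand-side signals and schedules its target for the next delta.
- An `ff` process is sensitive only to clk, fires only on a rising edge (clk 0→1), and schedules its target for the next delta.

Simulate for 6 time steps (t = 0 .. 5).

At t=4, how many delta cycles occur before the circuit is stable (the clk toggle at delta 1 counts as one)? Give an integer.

t0.Δ0 w3=0 w1=0 clk=0 w2=1 w0=1 w4=1
t0.Δ1 w3=0 w1=0 clk=1 w2=1 w0=1 w4=1
t0.Δ2 w3=1 w1=0 clk=1 w2=1 w0=1 w4=1
t0.Δ3 w3=1 w1=0 clk=1 w2=1 w0=0 w4=1
t1.Δ0 w3=1 w1=0 clk=1 w2=1 w0=0 w4=1
t1.Δ1 w3=1 w1=0 clk=0 w2=1 w0=0 w4=1
t2.Δ0 w3=1 w1=0 clk=0 w2=1 w0=0 w4=1
t2.Δ1 w3=1 w1=0 clk=1 w2=1 w0=0 w4=1
t2.Δ2 w3=0 w1=0 clk=1 w2=1 w0=0 w4=1
t2.Δ3 w3=0 w1=0 clk=1 w2=1 w0=1 w4=1
t3.Δ0 w3=0 w1=0 clk=1 w2=1 w0=1 w4=1
t3.Δ1 w3=0 w1=0 clk=0 w2=1 w0=1 w4=1
t4.Δ0 w3=0 w1=0 clk=0 w2=1 w0=1 w4=1
t4.Δ1 w3=0 w1=0 clk=1 w2=1 w0=1 w4=1
t4.Δ2 w3=1 w1=0 clk=1 w2=1 w0=1 w4=1
t4.Δ3 w3=1 w1=0 clk=1 w2=1 w0=0 w4=1
t5.Δ0 w3=1 w1=0 clk=1 w2=1 w0=0 w4=1
t5.Δ1 w3=1 w1=0 clk=0 w2=1 w0=0 w4=1

3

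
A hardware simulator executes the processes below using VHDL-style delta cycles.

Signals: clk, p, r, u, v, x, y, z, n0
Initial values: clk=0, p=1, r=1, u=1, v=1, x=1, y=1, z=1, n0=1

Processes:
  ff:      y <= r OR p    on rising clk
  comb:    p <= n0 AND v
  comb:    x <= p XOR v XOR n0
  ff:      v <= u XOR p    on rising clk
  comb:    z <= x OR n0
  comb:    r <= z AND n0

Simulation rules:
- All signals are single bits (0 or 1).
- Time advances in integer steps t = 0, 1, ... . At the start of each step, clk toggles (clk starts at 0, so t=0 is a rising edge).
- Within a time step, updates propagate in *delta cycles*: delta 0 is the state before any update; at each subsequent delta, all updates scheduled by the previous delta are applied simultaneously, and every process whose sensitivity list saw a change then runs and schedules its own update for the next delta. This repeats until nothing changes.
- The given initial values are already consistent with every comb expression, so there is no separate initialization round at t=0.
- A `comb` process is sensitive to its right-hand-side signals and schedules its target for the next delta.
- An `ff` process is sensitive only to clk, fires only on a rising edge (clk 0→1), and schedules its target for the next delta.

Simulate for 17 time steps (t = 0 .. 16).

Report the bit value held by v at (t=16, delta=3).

t0.Δ0 clk=0 u=1 v=1 z=1 p=1 n0=1 x=1 r=1 y=1
t0.Δ1 clk=1 u=1 v=1 z=1 p=1 n0=1 x=1 r=1 y=1
t0.Δ2 clk=1 u=1 v=0 z=1 p=1 n0=1 x=1 r=1 y=1
t0.Δ3 clk=1 u=1 v=0 z=1 p=0 n0=1 x=0 r=1 y=1
t0.Δ4 clk=1 u=1 v=0 z=1 p=0 n0=1 x=1 r=1 y=1
t1.Δ0 clk=1 u=1 v=0 z=1 p=0 n0=1 x=1 r=1 y=1
t1.Δ1 clk=0 u=1 v=0 z=1 p=0 n0=1 x=1 r=1 y=1
t2.Δ0 clk=0 u=1 v=0 z=1 p=0 n0=1 x=1 r=1 y=1
t2.Δ1 clk=1 u=1 v=0 z=1 p=0 n0=1 x=1 r=1 y=1
t2.Δ2 clk=1 u=1 v=1 z=1 p=0 n0=1 x=1 r=1 y=1
t2.Δ3 clk=1 u=1 v=1 z=1 p=1 n0=1 x=0 r=1 y=1
t2.Δ4 clk=1 u=1 v=1 z=1 p=1 n0=1 x=1 r=1 y=1
t3.Δ0 clk=1 u=1 v=1 z=1 p=1 n0=1 x=1 r=1 y=1
t3.Δ1 clk=0 u=1 v=1 z=1 p=1 n0=1 x=1 r=1 y=1
t4.Δ0 clk=0 u=1 v=1 z=1 p=1 n0=1 x=1 r=1 y=1
t4.Δ1 clk=1 u=1 v=1 z=1 p=1 n0=1 x=1 r=1 y=1
t4.Δ2 clk=1 u=1 v=0 z=1 p=1 n0=1 x=1 r=1 y=1
t4.Δ3 clk=1 u=1 v=0 z=1 p=0 n0=1 x=0 r=1 y=1
t4.Δ4 clk=1 u=1 v=0 z=1 p=0 n0=1 x=1 r=1 y=1
t5.Δ0 clk=1 u=1 v=0 z=1 p=0 n0=1 x=1 r=1 y=1
t5.Δ1 clk=0 u=1 v=0 z=1 p=0 n0=1 x=1 r=1 y=1
t6.Δ0 clk=0 u=1 v=0 z=1 p=0 n0=1 x=1 r=1 y=1
t6.Δ1 clk=1 u=1 v=0 z=1 p=0 n0=1 x=1 r=1 y=1
t6.Δ2 clk=1 u=1 v=1 z=1 p=0 n0=1 x=1 r=1 y=1
t6.Δ3 clk=1 u=1 v=1 z=1 p=1 n0=1 x=0 r=1 y=1
t6.Δ4 clk=1 u=1 v=1 z=1 p=1 n0=1 x=1 r=1 y=1
t7.Δ0 clk=1 u=1 v=1 z=1 p=1 n0=1 x=1 r=1 y=1
t7.Δ1 clk=0 u=1 v=1 z=1 p=1 n0=1 x=1 r=1 y=1
t8.Δ0 clk=0 u=1 v=1 z=1 p=1 n0=1 x=1 r=1 y=1
t8.Δ1 clk=1 u=1 v=1 z=1 p=1 n0=1 x=1 r=1 y=1
t8.Δ2 clk=1 u=1 v=0 z=1 p=1 n0=1 x=1 r=1 y=1
t8.Δ3 clk=1 u=1 v=0 z=1 p=0 n0=1 x=0 r=1 y=1
t8.Δ4 clk=1 u=1 v=0 z=1 p=0 n0=1 x=1 r=1 y=1
t9.Δ0 clk=1 u=1 v=0 z=1 p=0 n0=1 x=1 r=1 y=1
t9.Δ1 clk=0 u=1 v=0 z=1 p=0 n0=1 x=1 r=1 y=1
t10.Δ0 clk=0 u=1 v=0 z=1 p=0 n0=1 x=1 r=1 y=1
t10.Δ1 clk=1 u=1 v=0 z=1 p=0 n0=1 x=1 r=1 y=1
t10.Δ2 clk=1 u=1 v=1 z=1 p=0 n0=1 x=1 r=1 y=1
t10.Δ3 clk=1 u=1 v=1 z=1 p=1 n0=1 x=0 r=1 y=1
t10.Δ4 clk=1 u=1 v=1 z=1 p=1 n0=1 x=1 r=1 y=1
t11.Δ0 clk=1 u=1 v=1 z=1 p=1 n0=1 x=1 r=1 y=1
t11.Δ1 clk=0 u=1 v=1 z=1 p=1 n0=1 x=1 r=1 y=1
t12.Δ0 clk=0 u=1 v=1 z=1 p=1 n0=1 x=1 r=1 y=1
t12.Δ1 clk=1 u=1 v=1 z=1 p=1 n0=1 x=1 r=1 y=1
t12.Δ2 clk=1 u=1 v=0 z=1 p=1 n0=1 x=1 r=1 y=1
t12.Δ3 clk=1 u=1 v=0 z=1 p=0 n0=1 x=0 r=1 y=1
t12.Δ4 clk=1 u=1 v=0 z=1 p=0 n0=1 x=1 r=1 y=1
t13.Δ0 clk=1 u=1 v=0 z=1 p=0 n0=1 x=1 r=1 y=1
t13.Δ1 clk=0 u=1 v=0 z=1 p=0 n0=1 x=1 r=1 y=1
t14.Δ0 clk=0 u=1 v=0 z=1 p=0 n0=1 x=1 r=1 y=1
t14.Δ1 clk=1 u=1 v=0 z=1 p=0 n0=1 x=1 r=1 y=1
t14.Δ2 clk=1 u=1 v=1 z=1 p=0 n0=1 x=1 r=1 y=1
t14.Δ3 clk=1 u=1 v=1 z=1 p=1 n0=1 x=0 r=1 y=1
t14.Δ4 clk=1 u=1 v=1 z=1 p=1 n0=1 x=1 r=1 y=1
t15.Δ0 clk=1 u=1 v=1 z=1 p=1 n0=1 x=1 r=1 y=1
t15.Δ1 clk=0 u=1 v=1 z=1 p=1 n0=1 x=1 r=1 y=1
t16.Δ0 clk=0 u=1 v=1 z=1 p=1 n0=1 x=1 r=1 y=1
t16.Δ1 clk=1 u=1 v=1 z=1 p=1 n0=1 x=1 r=1 y=1
t16.Δ2 clk=1 u=1 v=0 z=1 p=1 n0=1 x=1 r=1 y=1
t16.Δ3 clk=1 u=1 v=0 z=1 p=0 n0=1 x=0 r=1 y=1
t16.Δ4 clk=1 u=1 v=0 z=1 p=0 n0=1 x=1 r=1 y=1

0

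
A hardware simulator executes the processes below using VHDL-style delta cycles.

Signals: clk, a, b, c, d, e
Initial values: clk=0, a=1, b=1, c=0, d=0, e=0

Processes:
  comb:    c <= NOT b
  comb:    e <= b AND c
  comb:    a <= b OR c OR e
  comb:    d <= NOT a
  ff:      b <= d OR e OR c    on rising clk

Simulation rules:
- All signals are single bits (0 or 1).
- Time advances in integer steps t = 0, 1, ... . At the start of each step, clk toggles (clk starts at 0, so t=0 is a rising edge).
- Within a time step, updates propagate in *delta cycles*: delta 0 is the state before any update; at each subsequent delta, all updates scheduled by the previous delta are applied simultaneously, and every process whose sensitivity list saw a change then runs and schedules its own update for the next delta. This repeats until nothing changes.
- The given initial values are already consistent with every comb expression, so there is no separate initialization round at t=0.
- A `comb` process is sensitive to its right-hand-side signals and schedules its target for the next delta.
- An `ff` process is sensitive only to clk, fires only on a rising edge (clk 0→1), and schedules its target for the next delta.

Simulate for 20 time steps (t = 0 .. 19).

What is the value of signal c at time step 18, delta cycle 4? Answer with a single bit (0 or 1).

0

t0.Δ0 clk=0 b=1 e=0 d=0 a=1 c=0
t0.Δ1 clk=1 b=1 e=0 d=0 a=1 c=0
t0.Δ2 clk=1 b=0 e=0 d=0 a=1 c=0
t0.Δ3 clk=1 b=0 e=0 d=0 a=0 c=1
t0.Δ4 clk=1 b=0 e=0 d=1 a=1 c=1
t0.Δ5 clk=1 b=0 e=0 d=0 a=1 c=1
t1.Δ0 clk=1 b=0 e=0 d=0 a=1 c=1
t1.Δ1 clk=0 b=0 e=0 d=0 a=1 c=1
t2.Δ0 clk=0 b=0 e=0 d=0 a=1 c=1
t2.Δ1 clk=1 b=0 e=0 d=0 a=1 c=1
t2.Δ2 clk=1 b=1 e=0 d=0 a=1 c=1
t2.Δ3 clk=1 b=1 e=1 d=0 a=1 c=0
t2.Δ4 clk=1 b=1 e=0 d=0 a=1 c=0
t3.Δ0 clk=1 b=1 e=0 d=0 a=1 c=0
t3.Δ1 clk=0 b=1 e=0 d=0 a=1 c=0
t4.Δ0 clk=0 b=1 e=0 d=0 a=1 c=0
t4.Δ1 clk=1 b=1 e=0 d=0 a=1 c=0
t4.Δ2 clk=1 b=0 e=0 d=0 a=1 c=0
t4.Δ3 clk=1 b=0 e=0 d=0 a=0 c=1
t4.Δ4 clk=1 b=0 e=0 d=1 a=1 c=1
t4.Δ5 clk=1 b=0 e=0 d=0 a=1 c=1
t5.Δ0 clk=1 b=0 e=0 d=0 a=1 c=1
t5.Δ1 clk=0 b=0 e=0 d=0 a=1 c=1
t6.Δ0 clk=0 b=0 e=0 d=0 a=1 c=1
t6.Δ1 clk=1 b=0 e=0 d=0 a=1 c=1
t6.Δ2 clk=1 b=1 e=0 d=0 a=1 c=1
t6.Δ3 clk=1 b=1 e=1 d=0 a=1 c=0
t6.Δ4 clk=1 b=1 e=0 d=0 a=1 c=0
t7.Δ0 clk=1 b=1 e=0 d=0 a=1 c=0
t7.Δ1 clk=0 b=1 e=0 d=0 a=1 c=0
t8.Δ0 clk=0 b=1 e=0 d=0 a=1 c=0
t8.Δ1 clk=1 b=1 e=0 d=0 a=1 c=0
t8.Δ2 clk=1 b=0 e=0 d=0 a=1 c=0
t8.Δ3 clk=1 b=0 e=0 d=0 a=0 c=1
t8.Δ4 clk=1 b=0 e=0 d=1 a=1 c=1
t8.Δ5 clk=1 b=0 e=0 d=0 a=1 c=1
t9.Δ0 clk=1 b=0 e=0 d=0 a=1 c=1
t9.Δ1 clk=0 b=0 e=0 d=0 a=1 c=1
t10.Δ0 clk=0 b=0 e=0 d=0 a=1 c=1
t10.Δ1 clk=1 b=0 e=0 d=0 a=1 c=1
t10.Δ2 clk=1 b=1 e=0 d=0 a=1 c=1
t10.Δ3 clk=1 b=1 e=1 d=0 a=1 c=0
t10.Δ4 clk=1 b=1 e=0 d=0 a=1 c=0
t11.Δ0 clk=1 b=1 e=0 d=0 a=1 c=0
t11.Δ1 clk=0 b=1 e=0 d=0 a=1 c=0
t12.Δ0 clk=0 b=1 e=0 d=0 a=1 c=0
t12.Δ1 clk=1 b=1 e=0 d=0 a=1 c=0
t12.Δ2 clk=1 b=0 e=0 d=0 a=1 c=0
t12.Δ3 clk=1 b=0 e=0 d=0 a=0 c=1
t12.Δ4 clk=1 b=0 e=0 d=1 a=1 c=1
t12.Δ5 clk=1 b=0 e=0 d=0 a=1 c=1
t13.Δ0 clk=1 b=0 e=0 d=0 a=1 c=1
t13.Δ1 clk=0 b=0 e=0 d=0 a=1 c=1
t14.Δ0 clk=0 b=0 e=0 d=0 a=1 c=1
t14.Δ1 clk=1 b=0 e=0 d=0 a=1 c=1
t14.Δ2 clk=1 b=1 e=0 d=0 a=1 c=1
t14.Δ3 clk=1 b=1 e=1 d=0 a=1 c=0
t14.Δ4 clk=1 b=1 e=0 d=0 a=1 c=0
t15.Δ0 clk=1 b=1 e=0 d=0 a=1 c=0
t15.Δ1 clk=0 b=1 e=0 d=0 a=1 c=0
t16.Δ0 clk=0 b=1 e=0 d=0 a=1 c=0
t16.Δ1 clk=1 b=1 e=0 d=0 a=1 c=0
t16.Δ2 clk=1 b=0 e=0 d=0 a=1 c=0
t16.Δ3 clk=1 b=0 e=0 d=0 a=0 c=1
t16.Δ4 clk=1 b=0 e=0 d=1 a=1 c=1
t16.Δ5 clk=1 b=0 e=0 d=0 a=1 c=1
t17.Δ0 clk=1 b=0 e=0 d=0 a=1 c=1
t17.Δ1 clk=0 b=0 e=0 d=0 a=1 c=1
t18.Δ0 clk=0 b=0 e=0 d=0 a=1 c=1
t18.Δ1 clk=1 b=0 e=0 d=0 a=1 c=1
t18.Δ2 clk=1 b=1 e=0 d=0 a=1 c=1
t18.Δ3 clk=1 b=1 e=1 d=0 a=1 c=0
t18.Δ4 clk=1 b=1 e=0 d=0 a=1 c=0
t19.Δ0 clk=1 b=1 e=0 d=0 a=1 c=0
t19.Δ1 clk=0 b=1 e=0 d=0 a=1 c=0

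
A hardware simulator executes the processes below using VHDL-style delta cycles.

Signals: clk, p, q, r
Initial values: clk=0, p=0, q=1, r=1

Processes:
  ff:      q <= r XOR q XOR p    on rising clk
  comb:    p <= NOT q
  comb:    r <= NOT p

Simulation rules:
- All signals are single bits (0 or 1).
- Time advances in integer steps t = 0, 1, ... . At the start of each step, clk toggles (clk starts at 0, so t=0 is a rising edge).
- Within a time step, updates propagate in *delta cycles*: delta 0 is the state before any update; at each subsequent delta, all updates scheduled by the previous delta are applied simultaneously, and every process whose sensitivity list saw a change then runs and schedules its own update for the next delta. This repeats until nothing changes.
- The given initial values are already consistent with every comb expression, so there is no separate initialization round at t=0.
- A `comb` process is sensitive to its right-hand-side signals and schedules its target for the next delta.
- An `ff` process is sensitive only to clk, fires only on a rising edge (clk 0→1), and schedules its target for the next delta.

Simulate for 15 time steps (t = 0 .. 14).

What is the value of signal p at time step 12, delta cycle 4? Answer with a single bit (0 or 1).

t0.Δ0 r=1 p=0 clk=0 q=1
t0.Δ1 r=1 p=0 clk=1 q=1
t0.Δ2 r=1 p=0 clk=1 q=0
t0.Δ3 r=1 p=1 clk=1 q=0
t0.Δ4 r=0 p=1 clk=1 q=0
t1.Δ0 r=0 p=1 clk=1 q=0
t1.Δ1 r=0 p=1 clk=0 q=0
t2.Δ0 r=0 p=1 clk=0 q=0
t2.Δ1 r=0 p=1 clk=1 q=0
t2.Δ2 r=0 p=1 clk=1 q=1
t2.Δ3 r=0 p=0 clk=1 q=1
t2.Δ4 r=1 p=0 clk=1 q=1
t3.Δ0 r=1 p=0 clk=1 q=1
t3.Δ1 r=1 p=0 clk=0 q=1
t4.Δ0 r=1 p=0 clk=0 q=1
t4.Δ1 r=1 p=0 clk=1 q=1
t4.Δ2 r=1 p=0 clk=1 q=0
t4.Δ3 r=1 p=1 clk=1 q=0
t4.Δ4 r=0 p=1 clk=1 q=0
t5.Δ0 r=0 p=1 clk=1 q=0
t5.Δ1 r=0 p=1 clk=0 q=0
t6.Δ0 r=0 p=1 clk=0 q=0
t6.Δ1 r=0 p=1 clk=1 q=0
t6.Δ2 r=0 p=1 clk=1 q=1
t6.Δ3 r=0 p=0 clk=1 q=1
t6.Δ4 r=1 p=0 clk=1 q=1
t7.Δ0 r=1 p=0 clk=1 q=1
t7.Δ1 r=1 p=0 clk=0 q=1
t8.Δ0 r=1 p=0 clk=0 q=1
t8.Δ1 r=1 p=0 clk=1 q=1
t8.Δ2 r=1 p=0 clk=1 q=0
t8.Δ3 r=1 p=1 clk=1 q=0
t8.Δ4 r=0 p=1 clk=1 q=0
t9.Δ0 r=0 p=1 clk=1 q=0
t9.Δ1 r=0 p=1 clk=0 q=0
t10.Δ0 r=0 p=1 clk=0 q=0
t10.Δ1 r=0 p=1 clk=1 q=0
t10.Δ2 r=0 p=1 clk=1 q=1
t10.Δ3 r=0 p=0 clk=1 q=1
t10.Δ4 r=1 p=0 clk=1 q=1
t11.Δ0 r=1 p=0 clk=1 q=1
t11.Δ1 r=1 p=0 clk=0 q=1
t12.Δ0 r=1 p=0 clk=0 q=1
t12.Δ1 r=1 p=0 clk=1 q=1
t12.Δ2 r=1 p=0 clk=1 q=0
t12.Δ3 r=1 p=1 clk=1 q=0
t12.Δ4 r=0 p=1 clk=1 q=0
t13.Δ0 r=0 p=1 clk=1 q=0
t13.Δ1 r=0 p=1 clk=0 q=0
t14.Δ0 r=0 p=1 clk=0 q=0
t14.Δ1 r=0 p=1 clk=1 q=0
t14.Δ2 r=0 p=1 clk=1 q=1
t14.Δ3 r=0 p=0 clk=1 q=1
t14.Δ4 r=1 p=0 clk=1 q=1

1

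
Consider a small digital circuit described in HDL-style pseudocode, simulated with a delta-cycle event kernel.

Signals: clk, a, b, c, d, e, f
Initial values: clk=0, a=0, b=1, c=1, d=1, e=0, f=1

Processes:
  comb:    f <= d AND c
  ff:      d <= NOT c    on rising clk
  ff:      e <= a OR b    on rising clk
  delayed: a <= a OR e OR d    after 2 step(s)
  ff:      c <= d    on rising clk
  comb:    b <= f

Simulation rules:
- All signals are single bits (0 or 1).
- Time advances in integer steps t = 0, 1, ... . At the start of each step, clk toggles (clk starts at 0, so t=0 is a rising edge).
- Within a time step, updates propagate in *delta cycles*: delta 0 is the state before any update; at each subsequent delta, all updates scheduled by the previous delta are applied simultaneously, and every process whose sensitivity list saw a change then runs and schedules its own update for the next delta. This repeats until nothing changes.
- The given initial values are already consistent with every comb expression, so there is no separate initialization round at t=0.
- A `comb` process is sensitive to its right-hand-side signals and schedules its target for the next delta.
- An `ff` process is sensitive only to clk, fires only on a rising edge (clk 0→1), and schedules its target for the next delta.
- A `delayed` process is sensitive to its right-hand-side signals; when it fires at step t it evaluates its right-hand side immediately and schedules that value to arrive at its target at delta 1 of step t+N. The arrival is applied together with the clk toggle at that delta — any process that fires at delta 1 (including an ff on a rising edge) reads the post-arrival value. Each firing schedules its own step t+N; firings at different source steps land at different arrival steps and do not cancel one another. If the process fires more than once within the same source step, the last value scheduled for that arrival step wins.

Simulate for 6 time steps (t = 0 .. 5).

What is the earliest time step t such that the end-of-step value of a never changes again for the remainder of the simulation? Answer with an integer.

t=0 Δ0: d=1 f=1 c=1 a=0 e=0 b=1 clk=0
  Δ1: clk:0→1
  Δ2: d:1→0, e:0→1
  Δ3: f:1→0
  Δ4: b:1→0
  (4Δ to stable)
t=1 Δ0: d=0 f=0 c=1 a=0 e=1 b=0 clk=1
  Δ1: clk:1→0
  (1Δ to stable)
t=2 Δ0: d=0 f=0 c=1 a=0 e=1 b=0 clk=0
  Δ1: a:0→1, clk:0→1
  Δ2: c:1→0
  (2Δ to stable)
t=3 Δ0: d=0 f=0 c=0 a=1 e=1 b=0 clk=1
  Δ1: clk:1→0
  (1Δ to stable)
t=4 Δ0: d=0 f=0 c=0 a=1 e=1 b=0 clk=0
  Δ1: clk:0→1
  Δ2: d:0→1
  (2Δ to stable)
t=5 Δ0: d=1 f=0 c=0 a=1 e=1 b=0 clk=1
  Δ1: clk:1→0
  (1Δ to stable)

2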